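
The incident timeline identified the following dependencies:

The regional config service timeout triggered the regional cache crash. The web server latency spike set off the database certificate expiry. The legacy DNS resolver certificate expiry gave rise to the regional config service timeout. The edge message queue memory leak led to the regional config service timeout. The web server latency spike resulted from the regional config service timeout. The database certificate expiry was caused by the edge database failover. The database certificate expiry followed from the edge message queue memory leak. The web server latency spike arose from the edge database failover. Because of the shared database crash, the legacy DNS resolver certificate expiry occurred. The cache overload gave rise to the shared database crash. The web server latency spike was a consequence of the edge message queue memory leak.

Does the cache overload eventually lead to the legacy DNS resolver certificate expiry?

Yes

There is a causal chain: the cache overload → the shared database crash → the legacy DNS resolver certificate expiry.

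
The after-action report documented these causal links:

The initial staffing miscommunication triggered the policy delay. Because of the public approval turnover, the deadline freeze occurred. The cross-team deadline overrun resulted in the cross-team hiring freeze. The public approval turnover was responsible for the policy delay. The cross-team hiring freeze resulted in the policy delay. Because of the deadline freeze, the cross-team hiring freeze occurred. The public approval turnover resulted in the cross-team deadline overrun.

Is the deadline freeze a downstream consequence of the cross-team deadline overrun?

No

The cross-team deadline overrun leads to the cross-team hiring freeze, the policy delay; the deadline freeze is not among them.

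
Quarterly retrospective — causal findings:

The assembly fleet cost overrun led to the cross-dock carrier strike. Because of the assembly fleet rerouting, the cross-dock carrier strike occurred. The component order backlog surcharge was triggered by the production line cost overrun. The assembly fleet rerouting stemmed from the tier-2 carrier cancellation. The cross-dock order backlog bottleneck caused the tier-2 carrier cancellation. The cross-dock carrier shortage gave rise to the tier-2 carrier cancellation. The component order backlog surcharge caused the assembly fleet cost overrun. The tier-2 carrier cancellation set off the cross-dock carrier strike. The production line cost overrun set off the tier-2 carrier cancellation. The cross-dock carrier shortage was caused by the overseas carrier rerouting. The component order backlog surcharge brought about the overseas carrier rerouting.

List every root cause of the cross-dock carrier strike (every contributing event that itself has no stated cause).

the cross-dock order backlog bottleneck, the production line cost overrun

Tracing upstream from the cross-dock carrier strike: the cross-dock carrier strike ← the tier-2 carrier cancellation ← the production line cost overrun.
A separate upstream branch: the cross-dock carrier strike ← the tier-2 carrier cancellation ← the cross-dock order backlog bottleneck.
Each of those chain origins has no stated cause.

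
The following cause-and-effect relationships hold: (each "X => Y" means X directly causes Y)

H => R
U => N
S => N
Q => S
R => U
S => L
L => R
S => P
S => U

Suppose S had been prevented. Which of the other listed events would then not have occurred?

L, P

Downstream of S: L, R, P, U, N.
Of those, still caused via another path: R, U, N.
The remainder have no surviving cause.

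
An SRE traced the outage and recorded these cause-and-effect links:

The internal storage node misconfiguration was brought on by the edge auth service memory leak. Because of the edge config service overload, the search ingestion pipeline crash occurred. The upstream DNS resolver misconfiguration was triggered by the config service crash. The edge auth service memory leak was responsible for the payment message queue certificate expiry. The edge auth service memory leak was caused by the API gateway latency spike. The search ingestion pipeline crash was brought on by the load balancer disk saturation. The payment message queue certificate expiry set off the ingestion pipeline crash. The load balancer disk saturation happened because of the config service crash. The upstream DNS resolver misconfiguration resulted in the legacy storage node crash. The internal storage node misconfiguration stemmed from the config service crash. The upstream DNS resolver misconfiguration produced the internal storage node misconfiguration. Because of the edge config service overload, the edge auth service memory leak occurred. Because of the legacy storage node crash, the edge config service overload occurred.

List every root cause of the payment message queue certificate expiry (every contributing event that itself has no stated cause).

Tracing upstream from the payment message queue certificate expiry: the payment message queue certificate expiry ← the edge auth service memory leak ← the edge config service overload ← the legacy storage node crash ← the upstream DNS resolver misconfiguration ← the config service crash.
A separate upstream branch: the payment message queue certificate expiry ← the edge auth service memory leak ← the API gateway latency spike.
Each of those chain origins has no stated cause.

the API gateway latency spike, the config service crash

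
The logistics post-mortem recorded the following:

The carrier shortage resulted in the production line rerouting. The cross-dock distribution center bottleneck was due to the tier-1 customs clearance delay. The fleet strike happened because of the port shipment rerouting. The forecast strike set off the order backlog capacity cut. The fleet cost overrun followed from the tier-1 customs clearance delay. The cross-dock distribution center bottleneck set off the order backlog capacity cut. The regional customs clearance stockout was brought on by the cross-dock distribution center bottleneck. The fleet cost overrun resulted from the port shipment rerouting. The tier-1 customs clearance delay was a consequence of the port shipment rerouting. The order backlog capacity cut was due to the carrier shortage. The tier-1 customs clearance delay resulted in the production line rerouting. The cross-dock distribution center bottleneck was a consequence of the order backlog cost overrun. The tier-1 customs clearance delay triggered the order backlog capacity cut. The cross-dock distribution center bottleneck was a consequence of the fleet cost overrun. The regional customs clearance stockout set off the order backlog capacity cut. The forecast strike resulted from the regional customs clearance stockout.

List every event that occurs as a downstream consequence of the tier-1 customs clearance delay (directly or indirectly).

Direct effects: the fleet cost overrun, the cross-dock distribution center bottleneck, the production line rerouting, the order backlog capacity cut.
2 steps out: the regional customs clearance stockout.
3 steps out: the forecast strike.
Not reachable from it: the port shipment rerouting, the fleet strike, the order backlog cost overrun, the carrier shortage.

the cross-dock distribution center bottleneck, the fleet cost overrun, the forecast strike, the order backlog capacity cut, the production line rerouting, the regional customs clearance stockout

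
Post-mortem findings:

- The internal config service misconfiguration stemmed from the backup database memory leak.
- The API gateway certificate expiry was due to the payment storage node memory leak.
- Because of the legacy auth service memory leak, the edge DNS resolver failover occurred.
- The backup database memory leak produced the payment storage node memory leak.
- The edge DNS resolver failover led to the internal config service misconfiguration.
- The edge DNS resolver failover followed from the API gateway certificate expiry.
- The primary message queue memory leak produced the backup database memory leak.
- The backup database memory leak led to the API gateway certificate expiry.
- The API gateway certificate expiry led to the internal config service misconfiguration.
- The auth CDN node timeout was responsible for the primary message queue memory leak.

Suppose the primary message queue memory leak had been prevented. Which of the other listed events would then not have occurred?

the API gateway certificate expiry, the backup database memory leak, the payment storage node memory leak

Downstream of the primary message queue memory leak: the backup database memory leak, the payment storage node memory leak, the API gateway certificate expiry, the edge DNS resolver failover, the internal config service misconfiguration.
Of those, still caused via another path: the edge DNS resolver failover, the internal config service misconfiguration.
The remainder have no surviving cause.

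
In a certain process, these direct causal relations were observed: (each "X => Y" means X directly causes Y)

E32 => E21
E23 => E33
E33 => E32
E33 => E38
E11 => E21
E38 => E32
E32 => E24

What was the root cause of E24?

E23

Tracing upstream from E24: E24 ← E32 ← E33 ← E23.
E23 has no stated cause, so it is the root.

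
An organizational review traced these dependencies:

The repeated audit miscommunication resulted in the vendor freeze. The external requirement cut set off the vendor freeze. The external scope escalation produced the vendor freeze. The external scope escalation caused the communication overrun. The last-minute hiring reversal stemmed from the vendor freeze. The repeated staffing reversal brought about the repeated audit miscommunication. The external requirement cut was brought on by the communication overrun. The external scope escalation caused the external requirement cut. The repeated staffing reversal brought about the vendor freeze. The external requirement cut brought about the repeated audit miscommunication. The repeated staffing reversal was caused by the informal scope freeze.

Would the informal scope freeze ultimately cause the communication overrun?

The informal scope freeze leads to the repeated staffing reversal, the repeated audit miscommunication, the vendor freeze, the last-minute hiring reversal; the communication overrun is not among them.

No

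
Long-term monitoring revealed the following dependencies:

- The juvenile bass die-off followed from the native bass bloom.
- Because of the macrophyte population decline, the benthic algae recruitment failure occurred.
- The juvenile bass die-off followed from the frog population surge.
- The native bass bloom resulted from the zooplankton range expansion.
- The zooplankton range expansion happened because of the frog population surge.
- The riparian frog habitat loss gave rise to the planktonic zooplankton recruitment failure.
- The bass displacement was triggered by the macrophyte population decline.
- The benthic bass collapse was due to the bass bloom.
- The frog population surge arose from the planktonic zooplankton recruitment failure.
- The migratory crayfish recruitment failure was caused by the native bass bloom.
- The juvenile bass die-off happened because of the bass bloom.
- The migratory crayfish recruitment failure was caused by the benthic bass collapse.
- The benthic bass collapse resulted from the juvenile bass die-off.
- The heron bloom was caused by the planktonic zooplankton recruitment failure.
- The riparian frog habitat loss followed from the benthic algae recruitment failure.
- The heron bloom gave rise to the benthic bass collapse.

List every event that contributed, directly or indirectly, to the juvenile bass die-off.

the bass bloom, the benthic algae recruitment failure, the frog population surge, the macrophyte population decline, the native bass bloom, the planktonic zooplankton recruitment failure, the riparian frog habitat loss, the zooplankton range expansion

Immediate causes of the juvenile bass die-off: the frog population surge, the bass bloom, the native bass bloom.
Further upstream: the macrophyte population decline, the benthic algae recruitment failure, the riparian frog habitat loss, the planktonic zooplankton recruitment failure, the zooplankton range expansion.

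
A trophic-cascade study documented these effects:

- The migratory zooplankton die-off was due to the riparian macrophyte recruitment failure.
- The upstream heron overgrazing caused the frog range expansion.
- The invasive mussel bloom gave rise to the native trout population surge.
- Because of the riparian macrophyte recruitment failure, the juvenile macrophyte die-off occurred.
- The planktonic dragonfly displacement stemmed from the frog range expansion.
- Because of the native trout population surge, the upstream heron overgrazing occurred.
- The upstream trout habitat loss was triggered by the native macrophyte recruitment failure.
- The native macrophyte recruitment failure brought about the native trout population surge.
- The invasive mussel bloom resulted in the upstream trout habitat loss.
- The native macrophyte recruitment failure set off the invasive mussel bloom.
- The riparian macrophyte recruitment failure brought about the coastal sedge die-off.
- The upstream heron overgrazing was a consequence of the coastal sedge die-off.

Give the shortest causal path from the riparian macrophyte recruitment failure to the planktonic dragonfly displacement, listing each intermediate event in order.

the riparian macrophyte recruitment failure → the coastal sedge die-off → the upstream heron overgrazing → the frog range expansion → the planktonic dragonfly displacement

the riparian macrophyte recruitment failure → the coastal sedge die-off
the coastal sedge die-off → the upstream heron overgrazing
the upstream heron overgrazing → the frog range expansion
the frog range expansion → the planktonic dragonfly displacement
Length: 4 steps.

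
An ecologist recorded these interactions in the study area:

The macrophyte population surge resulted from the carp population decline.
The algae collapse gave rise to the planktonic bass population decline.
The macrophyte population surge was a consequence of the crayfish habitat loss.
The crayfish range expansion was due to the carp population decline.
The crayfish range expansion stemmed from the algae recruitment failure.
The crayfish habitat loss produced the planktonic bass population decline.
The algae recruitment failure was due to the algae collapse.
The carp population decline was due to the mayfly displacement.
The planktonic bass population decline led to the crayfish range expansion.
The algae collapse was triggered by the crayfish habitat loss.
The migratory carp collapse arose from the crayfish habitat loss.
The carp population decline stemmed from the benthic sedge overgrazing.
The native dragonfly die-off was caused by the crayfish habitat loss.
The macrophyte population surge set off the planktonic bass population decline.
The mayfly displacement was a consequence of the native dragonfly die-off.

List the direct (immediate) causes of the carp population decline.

the benthic sedge overgrazing, the mayfly displacement

Upstream contributors include the crayfish habitat loss, the native dragonfly die-off, but only the benthic sedge overgrazing, the mayfly displacement feed directly into the carp population decline.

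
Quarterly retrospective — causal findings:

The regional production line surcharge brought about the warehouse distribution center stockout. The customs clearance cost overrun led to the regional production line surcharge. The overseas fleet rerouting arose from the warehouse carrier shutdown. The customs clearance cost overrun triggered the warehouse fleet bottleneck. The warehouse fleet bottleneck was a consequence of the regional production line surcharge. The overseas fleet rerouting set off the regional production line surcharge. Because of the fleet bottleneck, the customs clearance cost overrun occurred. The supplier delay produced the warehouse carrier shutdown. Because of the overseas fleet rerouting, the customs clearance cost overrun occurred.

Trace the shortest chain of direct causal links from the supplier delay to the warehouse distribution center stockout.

the supplier delay → the warehouse carrier shutdown
the warehouse carrier shutdown → the overseas fleet rerouting
the overseas fleet rerouting → the regional production line surcharge
the regional production line surcharge → the warehouse distribution center stockout
Length: 4 steps.

the supplier delay → the warehouse carrier shutdown → the overseas fleet rerouting → the regional production line surcharge → the warehouse distribution center stockout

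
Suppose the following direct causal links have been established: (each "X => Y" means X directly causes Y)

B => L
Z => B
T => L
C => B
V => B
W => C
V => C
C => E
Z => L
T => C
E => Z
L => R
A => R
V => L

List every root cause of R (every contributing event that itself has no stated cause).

Tracing upstream from R: R ← L ← T.
A separate upstream branch: R ← L ← B ← C ← W.
A separate upstream branch: R ← L ← V.
A separate upstream branch: R ← A.
Each of those chain origins has no stated cause.

A, T, V, W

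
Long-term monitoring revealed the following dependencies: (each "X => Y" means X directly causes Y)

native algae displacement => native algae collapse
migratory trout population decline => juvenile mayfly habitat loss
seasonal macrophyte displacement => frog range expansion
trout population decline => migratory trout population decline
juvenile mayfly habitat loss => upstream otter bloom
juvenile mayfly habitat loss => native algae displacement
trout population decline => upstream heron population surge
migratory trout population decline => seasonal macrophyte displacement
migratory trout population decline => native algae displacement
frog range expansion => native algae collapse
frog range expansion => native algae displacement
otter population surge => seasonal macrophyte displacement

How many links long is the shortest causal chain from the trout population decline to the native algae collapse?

Shortest chain: the trout population decline → the migratory trout population decline → the native algae displacement → the native algae collapse.

3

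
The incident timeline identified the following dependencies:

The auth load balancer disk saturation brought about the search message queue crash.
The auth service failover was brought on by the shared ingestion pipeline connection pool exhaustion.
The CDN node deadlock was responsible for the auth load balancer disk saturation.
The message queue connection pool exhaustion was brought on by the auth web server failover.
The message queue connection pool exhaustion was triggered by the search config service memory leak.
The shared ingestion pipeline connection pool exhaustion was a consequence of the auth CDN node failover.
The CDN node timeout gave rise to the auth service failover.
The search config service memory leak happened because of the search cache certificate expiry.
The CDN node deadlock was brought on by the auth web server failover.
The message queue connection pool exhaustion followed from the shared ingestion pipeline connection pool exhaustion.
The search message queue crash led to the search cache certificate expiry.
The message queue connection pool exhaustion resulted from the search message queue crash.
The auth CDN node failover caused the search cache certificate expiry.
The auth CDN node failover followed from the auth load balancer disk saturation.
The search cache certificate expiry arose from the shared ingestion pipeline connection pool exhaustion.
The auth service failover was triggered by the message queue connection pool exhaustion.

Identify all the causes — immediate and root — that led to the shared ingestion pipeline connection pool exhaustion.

the CDN node deadlock, the auth CDN node failover, the auth load balancer disk saturation, the auth web server failover

Immediate cause of the shared ingestion pipeline connection pool exhaustion: the auth CDN node failover.
Further upstream: the auth web server failover, the CDN node deadlock, the auth load balancer disk saturation.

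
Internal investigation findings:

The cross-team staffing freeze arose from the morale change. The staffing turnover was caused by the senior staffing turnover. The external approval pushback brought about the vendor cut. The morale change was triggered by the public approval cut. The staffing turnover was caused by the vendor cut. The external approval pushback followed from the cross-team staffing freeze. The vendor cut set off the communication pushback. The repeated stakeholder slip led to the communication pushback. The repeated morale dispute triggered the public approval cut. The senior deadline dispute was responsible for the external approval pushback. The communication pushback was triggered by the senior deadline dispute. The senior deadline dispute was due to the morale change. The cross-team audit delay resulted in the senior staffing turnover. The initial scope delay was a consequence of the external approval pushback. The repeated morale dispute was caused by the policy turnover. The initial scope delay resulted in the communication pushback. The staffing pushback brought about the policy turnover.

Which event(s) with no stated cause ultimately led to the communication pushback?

the repeated stakeholder slip, the staffing pushback

Tracing upstream from the communication pushback: the communication pushback ← the senior deadline dispute ← the morale change ← the public approval cut ← the repeated morale dispute ← the policy turnover ← the staffing pushback.
A separate upstream branch: the communication pushback ← the repeated stakeholder slip.
Each of those chain origins has no stated cause.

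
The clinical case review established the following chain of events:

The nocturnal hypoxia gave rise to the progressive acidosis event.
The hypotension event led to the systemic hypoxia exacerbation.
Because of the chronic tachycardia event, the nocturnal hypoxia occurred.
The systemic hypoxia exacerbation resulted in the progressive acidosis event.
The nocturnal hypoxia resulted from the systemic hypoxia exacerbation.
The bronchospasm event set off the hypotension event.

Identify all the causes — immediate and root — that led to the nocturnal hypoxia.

Immediate causes of the nocturnal hypoxia: the systemic hypoxia exacerbation, the chronic tachycardia event.
Further upstream: the bronchospasm event, the hypotension event.

the bronchospasm event, the chronic tachycardia event, the hypotension event, the systemic hypoxia exacerbation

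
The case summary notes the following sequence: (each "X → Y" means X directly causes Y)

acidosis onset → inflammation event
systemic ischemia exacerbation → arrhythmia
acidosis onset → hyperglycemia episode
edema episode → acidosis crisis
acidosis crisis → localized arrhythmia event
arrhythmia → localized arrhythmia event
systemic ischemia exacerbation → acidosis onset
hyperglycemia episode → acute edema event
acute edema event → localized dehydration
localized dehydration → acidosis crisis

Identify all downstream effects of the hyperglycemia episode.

Direct effects: the acute edema event.
2 steps out: the localized dehydration.
3 steps out: the acidosis crisis.
4 steps out: the localized arrhythmia event.
Not reachable from it: the systemic ischemia exacerbation, the acidosis onset, the inflammation event, the arrhythmia, the edema episode.

the acidosis crisis, the acute edema event, the localized arrhythmia event, the localized dehydration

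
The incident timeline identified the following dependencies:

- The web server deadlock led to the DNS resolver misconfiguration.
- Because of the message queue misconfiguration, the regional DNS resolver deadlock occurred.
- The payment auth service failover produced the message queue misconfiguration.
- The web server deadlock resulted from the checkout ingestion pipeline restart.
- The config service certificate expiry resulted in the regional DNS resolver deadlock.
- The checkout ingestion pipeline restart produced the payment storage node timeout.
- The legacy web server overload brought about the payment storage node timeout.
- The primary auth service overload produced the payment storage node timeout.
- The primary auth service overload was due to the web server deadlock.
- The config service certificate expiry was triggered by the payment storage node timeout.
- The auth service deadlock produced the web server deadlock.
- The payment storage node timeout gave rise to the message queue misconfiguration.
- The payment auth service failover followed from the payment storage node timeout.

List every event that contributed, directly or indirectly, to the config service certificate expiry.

the auth service deadlock, the checkout ingestion pipeline restart, the legacy web server overload, the payment storage node timeout, the primary auth service overload, the web server deadlock

Immediate cause of the config service certificate expiry: the payment storage node timeout.
Further upstream: the auth service deadlock, the checkout ingestion pipeline restart, the web server deadlock, the primary auth service overload, the legacy web server overload.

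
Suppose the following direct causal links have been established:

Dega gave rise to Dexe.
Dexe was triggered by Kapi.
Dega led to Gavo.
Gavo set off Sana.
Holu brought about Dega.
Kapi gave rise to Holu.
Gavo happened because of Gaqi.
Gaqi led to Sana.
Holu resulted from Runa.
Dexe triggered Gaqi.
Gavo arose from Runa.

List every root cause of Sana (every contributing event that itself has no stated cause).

Kapi, Runa

Tracing upstream from Sana: Sana ← Gaqi ← Dexe ← Kapi.
A separate upstream branch: Sana ← Gavo ← Runa.
Each of those chain origins has no stated cause.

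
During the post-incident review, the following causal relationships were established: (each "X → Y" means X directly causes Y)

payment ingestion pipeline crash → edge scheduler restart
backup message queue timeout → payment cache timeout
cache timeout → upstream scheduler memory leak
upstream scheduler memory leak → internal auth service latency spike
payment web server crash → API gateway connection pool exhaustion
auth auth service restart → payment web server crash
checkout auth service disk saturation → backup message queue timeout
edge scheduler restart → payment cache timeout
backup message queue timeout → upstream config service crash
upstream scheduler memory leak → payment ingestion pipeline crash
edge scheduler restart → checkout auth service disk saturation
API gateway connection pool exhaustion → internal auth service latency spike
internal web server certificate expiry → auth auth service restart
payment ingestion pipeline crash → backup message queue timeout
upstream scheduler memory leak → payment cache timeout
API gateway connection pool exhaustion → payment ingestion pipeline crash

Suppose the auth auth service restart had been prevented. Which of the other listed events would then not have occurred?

the API gateway connection pool exhaustion, the payment web server crash

Downstream of the auth auth service restart: the payment web server crash, the API gateway connection pool exhaustion, the internal auth service latency spike, the payment ingestion pipeline crash, the edge scheduler restart, the checkout auth service disk saturation, the backup message queue timeout, the upstream config service crash, the payment cache timeout.
Of those, still caused via another path: the internal auth service latency spike, the payment ingestion pipeline crash, the edge scheduler restart, the checkout auth service disk saturation, the backup message queue timeout, the upstream config service crash, the payment cache timeout.
The remainder have no surviving cause.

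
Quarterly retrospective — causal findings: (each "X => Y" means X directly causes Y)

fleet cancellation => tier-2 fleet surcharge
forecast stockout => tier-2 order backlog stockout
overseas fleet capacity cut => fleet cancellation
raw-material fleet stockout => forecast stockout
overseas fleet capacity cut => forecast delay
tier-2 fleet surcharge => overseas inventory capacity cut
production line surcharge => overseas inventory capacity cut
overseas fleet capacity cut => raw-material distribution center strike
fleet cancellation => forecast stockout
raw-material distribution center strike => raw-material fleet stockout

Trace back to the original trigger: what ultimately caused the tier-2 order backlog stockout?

the overseas fleet capacity cut

Tracing upstream from the tier-2 order backlog stockout: the tier-2 order backlog stockout ← the forecast stockout ← the fleet cancellation ← the overseas fleet capacity cut.
The overseas fleet capacity cut has no stated cause, so it is the root.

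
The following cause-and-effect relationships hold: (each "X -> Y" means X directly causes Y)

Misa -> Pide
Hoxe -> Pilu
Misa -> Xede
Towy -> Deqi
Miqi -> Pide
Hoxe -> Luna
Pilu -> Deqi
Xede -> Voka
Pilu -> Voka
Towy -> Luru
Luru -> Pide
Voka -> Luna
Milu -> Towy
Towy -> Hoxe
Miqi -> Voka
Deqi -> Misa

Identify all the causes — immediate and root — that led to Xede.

Immediate cause of Xede: Misa.
Further upstream: Milu, Towy, Hoxe, Pilu, Deqi.

Deqi, Hoxe, Milu, Misa, Pilu, Towy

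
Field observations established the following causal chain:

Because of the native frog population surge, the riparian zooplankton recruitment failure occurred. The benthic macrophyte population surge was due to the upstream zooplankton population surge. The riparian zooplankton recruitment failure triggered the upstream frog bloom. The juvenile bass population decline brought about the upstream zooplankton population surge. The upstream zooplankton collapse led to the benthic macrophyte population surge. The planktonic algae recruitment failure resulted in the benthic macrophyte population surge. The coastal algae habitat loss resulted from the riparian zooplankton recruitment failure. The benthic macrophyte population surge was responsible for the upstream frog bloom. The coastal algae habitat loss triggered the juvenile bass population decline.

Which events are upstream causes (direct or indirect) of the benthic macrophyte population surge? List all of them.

Immediate causes of the benthic macrophyte population surge: the upstream zooplankton collapse, the planktonic algae recruitment failure, the upstream zooplankton population surge.
Further upstream: the native frog population surge, the riparian zooplankton recruitment failure, the coastal algae habitat loss, the juvenile bass population decline.

the coastal algae habitat loss, the juvenile bass population decline, the native frog population surge, the planktonic algae recruitment failure, the riparian zooplankton recruitment failure, the upstream zooplankton collapse, the upstream zooplankton population surge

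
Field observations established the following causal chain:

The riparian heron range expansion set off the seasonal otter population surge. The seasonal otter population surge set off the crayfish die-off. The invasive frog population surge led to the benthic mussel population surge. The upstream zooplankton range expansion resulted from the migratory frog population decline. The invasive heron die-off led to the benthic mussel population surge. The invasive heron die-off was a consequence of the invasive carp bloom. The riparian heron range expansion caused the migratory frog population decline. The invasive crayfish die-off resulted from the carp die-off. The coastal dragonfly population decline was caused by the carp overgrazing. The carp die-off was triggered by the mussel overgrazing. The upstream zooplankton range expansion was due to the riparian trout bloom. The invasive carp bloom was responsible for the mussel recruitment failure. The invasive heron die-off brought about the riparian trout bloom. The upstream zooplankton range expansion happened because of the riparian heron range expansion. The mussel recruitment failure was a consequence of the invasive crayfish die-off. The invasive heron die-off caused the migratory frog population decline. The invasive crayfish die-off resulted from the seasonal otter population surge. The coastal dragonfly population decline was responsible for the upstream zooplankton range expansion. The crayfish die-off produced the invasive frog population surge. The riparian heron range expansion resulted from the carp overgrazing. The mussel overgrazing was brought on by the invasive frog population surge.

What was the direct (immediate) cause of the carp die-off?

the mussel overgrazing

Upstream contributors include the carp overgrazing, the riparian heron range expansion, the seasonal otter population surge, the crayfish die-off, the invasive frog population surge, but only the mussel overgrazing feeds directly into the carp die-off.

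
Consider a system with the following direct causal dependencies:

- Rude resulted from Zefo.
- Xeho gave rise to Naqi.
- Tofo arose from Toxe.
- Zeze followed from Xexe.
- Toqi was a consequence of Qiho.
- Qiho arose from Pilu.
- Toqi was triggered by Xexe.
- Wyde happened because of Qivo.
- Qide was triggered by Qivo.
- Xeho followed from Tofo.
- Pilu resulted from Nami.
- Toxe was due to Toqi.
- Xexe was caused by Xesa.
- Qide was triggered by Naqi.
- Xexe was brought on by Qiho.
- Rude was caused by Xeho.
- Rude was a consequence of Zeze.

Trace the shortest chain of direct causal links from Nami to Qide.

Nami → Pilu
Pilu → Qiho
Qiho → Toqi
Toqi → Toxe
Toxe → Tofo
Tofo → Xeho
Xeho → Naqi
Naqi → Qide
Length: 8 steps.

Nami → Pilu → Qiho → Toqi → Toxe → Tofo → Xeho → Naqi → Qide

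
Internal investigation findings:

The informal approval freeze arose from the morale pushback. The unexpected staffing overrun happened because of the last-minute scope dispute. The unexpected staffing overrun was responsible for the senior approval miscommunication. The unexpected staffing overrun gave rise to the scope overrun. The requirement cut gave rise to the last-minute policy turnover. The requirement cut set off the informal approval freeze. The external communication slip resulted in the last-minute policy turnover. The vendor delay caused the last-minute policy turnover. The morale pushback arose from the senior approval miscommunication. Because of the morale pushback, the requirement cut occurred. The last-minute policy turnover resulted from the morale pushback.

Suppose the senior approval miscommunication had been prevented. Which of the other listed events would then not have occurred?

the informal approval freeze, the morale pushback, the requirement cut

Downstream of the senior approval miscommunication: the morale pushback, the requirement cut, the last-minute policy turnover, the informal approval freeze.
Of those, still caused via another path: the last-minute policy turnover.
The remainder have no surviving cause.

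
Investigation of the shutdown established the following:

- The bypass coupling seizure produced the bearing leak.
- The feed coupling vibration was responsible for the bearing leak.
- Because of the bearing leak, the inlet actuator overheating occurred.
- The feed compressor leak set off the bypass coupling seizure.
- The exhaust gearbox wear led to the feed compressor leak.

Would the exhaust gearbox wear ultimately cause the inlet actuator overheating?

There is a causal chain: the exhaust gearbox wear → the feed compressor leak → the bypass coupling seizure → the bearing leak → the inlet actuator overheating.

Yes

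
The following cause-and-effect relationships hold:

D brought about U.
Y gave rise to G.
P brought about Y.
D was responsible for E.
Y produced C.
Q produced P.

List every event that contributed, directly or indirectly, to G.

Immediate cause of G: Y.
Further upstream: Q, P.

P, Q, Y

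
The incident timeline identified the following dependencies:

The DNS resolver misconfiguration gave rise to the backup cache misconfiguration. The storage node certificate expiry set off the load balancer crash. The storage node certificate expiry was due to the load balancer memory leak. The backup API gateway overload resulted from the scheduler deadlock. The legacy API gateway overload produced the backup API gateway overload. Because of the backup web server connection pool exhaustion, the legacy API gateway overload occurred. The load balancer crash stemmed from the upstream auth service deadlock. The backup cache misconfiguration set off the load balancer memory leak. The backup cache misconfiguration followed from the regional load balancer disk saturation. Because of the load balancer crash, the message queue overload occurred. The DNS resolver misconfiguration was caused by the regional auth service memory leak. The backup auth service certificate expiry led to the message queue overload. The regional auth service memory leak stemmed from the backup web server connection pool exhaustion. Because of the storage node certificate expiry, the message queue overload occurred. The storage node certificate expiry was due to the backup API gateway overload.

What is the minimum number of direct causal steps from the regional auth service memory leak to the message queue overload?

Shortest chain: the regional auth service memory leak → the DNS resolver misconfiguration → the backup cache misconfiguration → the load balancer memory leak → the storage node certificate expiry → the message queue overload.

5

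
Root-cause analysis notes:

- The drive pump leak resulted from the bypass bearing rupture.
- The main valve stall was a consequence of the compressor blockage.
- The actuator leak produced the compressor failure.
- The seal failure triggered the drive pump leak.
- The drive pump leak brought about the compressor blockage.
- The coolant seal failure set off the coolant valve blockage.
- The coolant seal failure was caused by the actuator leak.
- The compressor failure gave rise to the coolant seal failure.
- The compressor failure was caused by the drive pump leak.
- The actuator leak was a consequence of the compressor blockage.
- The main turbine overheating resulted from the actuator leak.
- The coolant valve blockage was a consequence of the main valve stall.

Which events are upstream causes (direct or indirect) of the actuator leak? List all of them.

the bypass bearing rupture, the compressor blockage, the drive pump leak, the seal failure

Immediate cause of the actuator leak: the compressor blockage.
Further upstream: the seal failure, the drive pump leak, the bypass bearing rupture.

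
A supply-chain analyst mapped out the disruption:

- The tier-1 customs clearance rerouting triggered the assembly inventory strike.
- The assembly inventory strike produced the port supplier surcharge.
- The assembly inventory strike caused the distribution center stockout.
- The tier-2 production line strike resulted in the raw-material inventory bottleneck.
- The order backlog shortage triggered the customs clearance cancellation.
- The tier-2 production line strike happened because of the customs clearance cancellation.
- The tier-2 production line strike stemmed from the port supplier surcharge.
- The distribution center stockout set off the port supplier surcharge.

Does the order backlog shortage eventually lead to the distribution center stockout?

No

The order backlog shortage leads to the customs clearance cancellation, the tier-2 production line strike, the raw-material inventory bottleneck; the distribution center stockout is not among them.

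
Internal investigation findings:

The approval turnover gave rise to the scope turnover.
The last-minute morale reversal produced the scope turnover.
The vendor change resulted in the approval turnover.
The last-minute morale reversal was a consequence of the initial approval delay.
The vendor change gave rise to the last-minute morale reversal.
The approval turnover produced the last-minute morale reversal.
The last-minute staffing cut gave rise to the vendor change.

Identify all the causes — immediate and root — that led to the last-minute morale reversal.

the approval turnover, the initial approval delay, the last-minute staffing cut, the vendor change

Immediate causes of the last-minute morale reversal: the vendor change, the approval turnover, the initial approval delay.
Further upstream: the last-minute staffing cut.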